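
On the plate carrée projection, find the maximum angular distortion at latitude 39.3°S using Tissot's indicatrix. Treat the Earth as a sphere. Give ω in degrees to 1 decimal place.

In the plate carrée (x = Rλ, y = Rφ), meridians are true-scale (h = 1) and parallels are stretched by k = sec φ.
At 39.3°: h = 1.000, k = 1.292; principal scales a = 1.292, b = 1.000.
sin(ω/2) = (a − b)/(a + b) = 0.2923/2.292 = 0.1275, so ω = 2 arcsin(0.1275) ≈ 14.6°.

14.6°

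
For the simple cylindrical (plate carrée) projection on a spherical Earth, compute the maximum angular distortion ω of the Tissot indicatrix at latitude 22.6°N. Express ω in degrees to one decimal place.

4.6°

Plate carrée maps x = Rλ, y = Rφ. The meridian scale is h = 1 and the parallel scale is k = 1/cos φ = sec φ.
At 22.6°: h = 1.000, k = 1.083; principal scales a = 1.083, b = 1.000.
sin(ω/2) = (a − b)/(a + b) = 0.08318/2.083 = 0.03993, so ω = 2 arcsin(0.03993) ≈ 4.6°.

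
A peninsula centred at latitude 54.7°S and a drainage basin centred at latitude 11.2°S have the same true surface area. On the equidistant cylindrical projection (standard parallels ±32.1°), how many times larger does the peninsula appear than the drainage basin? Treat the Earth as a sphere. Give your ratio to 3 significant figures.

1.70

The equidistant cylindrical projection with φ₀ = 32.1° has h = 1 (meridians true) and k = cos φ₀ / cos φ along parallels.
Areal scale at 54.7°: h·k = 1.000 × 1.466 = 1.466.
Areal scale at 11.2°: h·k = 1.000 × 0.8636 = 0.8636.
Ratio = 1.466/0.8636 ≈ 1.70.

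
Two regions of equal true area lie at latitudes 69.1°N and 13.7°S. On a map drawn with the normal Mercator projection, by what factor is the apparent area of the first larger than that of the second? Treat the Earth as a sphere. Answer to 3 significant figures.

Mercator areal scale is sec²φ.
At 69.1°: sec²(69.1°) = 1/0.3567² = 7.858.
At 13.7°: sec²(13.7°) = 1/0.9715² = 1.059.
Ratio = 7.858/1.059 = cos²(13.7°)/cos²(69.1°) ≈ 7.42.

7.42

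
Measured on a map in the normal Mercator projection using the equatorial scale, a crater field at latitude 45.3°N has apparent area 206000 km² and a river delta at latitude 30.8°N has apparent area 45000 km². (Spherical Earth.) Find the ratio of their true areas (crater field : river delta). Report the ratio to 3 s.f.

3.07

On Mercator the areal scale is sec²φ, so true area = apparent × cos²φ.
True area of crater field: 206000 × cos²(45.3°) = 206000 × 0.4948 = 101900 km².
True area of river delta: 45000 × cos²(30.8°) = 45000 × 0.7378 = 33200 km².
Ratio = 101900 / 33200 ≈ 3.07.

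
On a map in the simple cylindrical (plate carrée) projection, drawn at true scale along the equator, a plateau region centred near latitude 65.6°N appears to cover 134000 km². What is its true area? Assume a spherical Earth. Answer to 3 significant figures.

Plate carrée maps x = Rλ, y = Rφ. The meridian scale is h = 1 and the parallel scale is k = 1/cos φ = sec φ.
Areal scale = h·k = 1 × sec φ; at 65.6°, h = 1.000, k = 2.421, so h·k = 2.421.
True area = apparent / (areal scale) = 134000 / 2.421 ≈ 55400 km².

55400 km²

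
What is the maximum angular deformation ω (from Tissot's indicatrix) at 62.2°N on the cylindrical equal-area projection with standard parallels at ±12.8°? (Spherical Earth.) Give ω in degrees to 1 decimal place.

77.8°

Cylindrical equal-area (φ₀ = 12.8°): h = cos φ / cos 12.8° along meridians, k = cos 12.8° / cos φ along parallels; h·k = 1.
At 62.2°: h = 0.4783, k = 2.091; principal scales a = 2.091, b = 0.4783.
sin(ω/2) = (a − b)/(a + b) = 1.613/2.569 = 0.6277, so ω = 2 arcsin(0.6277) ≈ 77.8°.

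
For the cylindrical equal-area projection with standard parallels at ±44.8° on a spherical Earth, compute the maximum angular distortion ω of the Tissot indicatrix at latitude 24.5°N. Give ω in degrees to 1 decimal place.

A cylindrical equal-area projection with standard parallel φ₀ has meridian scale h = cos φ / cos φ₀ and parallel scale k = cos φ₀ / cos φ (so areas are preserved, h·k = 1).
At 24.5°: h = 1.282, k = 0.7798; principal scales a = 1.282, b = 0.7798.
sin(ω/2) = (a − b)/(a + b) = 0.5026/2.062 = 0.2437, so ω = 2 arcsin(0.2437) ≈ 28.2°.

28.2°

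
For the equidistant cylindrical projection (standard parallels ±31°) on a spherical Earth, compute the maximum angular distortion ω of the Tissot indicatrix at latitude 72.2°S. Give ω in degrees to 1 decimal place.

56.6°

The equidistant cylindrical projection with φ₀ = 31° has h = 1 (meridians true) and k = cos φ₀ / cos φ along parallels.
At 72.2°: h = 1.000, k = 2.804; principal scales a = 2.804, b = 1.000.
sin(ω/2) = (a − b)/(a + b) = 1.804/3.804 = 0.4742, so ω = 2 arcsin(0.4742) ≈ 56.6°.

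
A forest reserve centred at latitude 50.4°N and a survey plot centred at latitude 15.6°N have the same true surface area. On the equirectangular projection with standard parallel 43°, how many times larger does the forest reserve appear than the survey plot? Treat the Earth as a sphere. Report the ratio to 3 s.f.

1.51

The equidistant cylindrical projection with φ₀ = 43° has h = 1 (meridians true) and k = cos φ₀ / cos φ along parallels.
Areal scale at 50.4°: h·k = 1.000 × 1.147 = 1.147.
Areal scale at 15.6°: h·k = 1.000 × 0.7593 = 0.7593.
Ratio = 1.147/0.7593 ≈ 1.51.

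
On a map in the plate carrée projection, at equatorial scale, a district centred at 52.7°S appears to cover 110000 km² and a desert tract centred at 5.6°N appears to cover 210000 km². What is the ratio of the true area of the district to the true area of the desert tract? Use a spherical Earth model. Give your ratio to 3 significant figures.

0.319

Plate carrée has h = 1 and k = sec φ, giving areal scale sec φ; true area = (apparent area) · cos φ.
True area of district: 110000 × cos(52.7°) = 110000 × 0.6060 = 66660 km².
True area of desert tract: 210000 × cos(5.6°) = 210000 × 0.9952 = 209000 km².
Ratio = 66660 / 209000 ≈ 0.319.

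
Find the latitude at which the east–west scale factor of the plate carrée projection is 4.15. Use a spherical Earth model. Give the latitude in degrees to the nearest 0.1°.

Plate carrée: h = 1, k = sec φ along parallels.
sec φ = 4.15  ⇒  cos φ = 0.2410  ⇒  φ ≈ 76.1°.

76.1°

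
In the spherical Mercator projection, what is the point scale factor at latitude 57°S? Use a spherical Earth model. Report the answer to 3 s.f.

1.84

Mercator is conformal, so the point scale is isotropic: h = k = sec φ = 1/cos φ.
k = 1/cos 57° = 1/0.5446 = 1.836.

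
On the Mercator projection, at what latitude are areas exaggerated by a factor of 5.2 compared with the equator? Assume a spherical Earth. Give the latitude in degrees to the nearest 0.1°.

Mercator areal scale is sec²φ.
sec²φ = 5.2  ⇒  cos²φ = 0.1923  ⇒  cos φ = 0.4385.
φ = arccos(0.4385) ≈ 64.0°.

64.0°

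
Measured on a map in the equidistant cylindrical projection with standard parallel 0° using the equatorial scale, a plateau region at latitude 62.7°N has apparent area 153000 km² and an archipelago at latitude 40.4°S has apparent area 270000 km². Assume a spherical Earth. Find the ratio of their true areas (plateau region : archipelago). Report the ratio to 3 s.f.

On the plate carrée, areal scale = h·k = 1 × sec φ, so true area = apparent × cos φ.
True area of plateau region: 153000 × cos(62.7°) = 153000 × 0.4586 = 70170 km².
True area of archipelago: 270000 × cos(40.4°) = 270000 × 0.7615 = 205600 km².
Ratio = 70170 / 205600 ≈ 0.341.

0.341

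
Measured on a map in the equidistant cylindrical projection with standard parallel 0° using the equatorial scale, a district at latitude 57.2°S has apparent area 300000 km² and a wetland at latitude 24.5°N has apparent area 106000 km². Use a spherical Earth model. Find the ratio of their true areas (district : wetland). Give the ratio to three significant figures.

On the plate carrée, areal scale = h·k = 1 × sec φ, so true area = apparent × cos φ.
True area of district: 300000 × cos(57.2°) = 300000 × 0.5417 = 162500 km².
True area of wetland: 106000 × cos(24.5°) = 106000 × 0.9100 = 96460 km².
Ratio = 162500 / 96460 ≈ 1.68.

1.68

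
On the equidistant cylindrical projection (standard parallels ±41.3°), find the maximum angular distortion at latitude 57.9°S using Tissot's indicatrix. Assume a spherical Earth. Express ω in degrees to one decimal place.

The equidistant cylindrical projection with φ₀ = 41.3° has h = 1 (meridians true) and k = cos φ₀ / cos φ along parallels.
At 57.9°: h = 1.000, k = 1.414; principal scales a = 1.414, b = 1.000.
sin(ω/2) = (a − b)/(a + b) = 0.4137/2.414 = 0.1714, so ω = 2 arcsin(0.1714) ≈ 19.7°.

19.7°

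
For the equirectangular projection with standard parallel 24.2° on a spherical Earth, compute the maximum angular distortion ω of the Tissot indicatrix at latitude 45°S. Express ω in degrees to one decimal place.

14.5°

The equidistant cylindrical projection with φ₀ = 24.2° has h = 1 (meridians true) and k = cos φ₀ / cos φ along parallels.
At 45°: h = 1.000, k = 1.290; principal scales a = 1.290, b = 1.000.
sin(ω/2) = (a − b)/(a + b) = 0.2899/2.290 = 0.1266, so ω = 2 arcsin(0.1266) ≈ 14.5°.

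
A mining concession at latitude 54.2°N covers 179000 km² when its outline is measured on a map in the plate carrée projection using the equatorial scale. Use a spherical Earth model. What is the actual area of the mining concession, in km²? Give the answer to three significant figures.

105000 km²

Plate carrée maps x = Rλ, y = Rφ. The meridian scale is h = 1 and the parallel scale is k = 1/cos φ = sec φ.
Areal scale = h·k = 1 × sec φ; at 54.2°, h = 1.000, k = 1.710, so h·k = 1.710.
True area = apparent / (areal scale) = 179000 / 1.710 ≈ 105000 km².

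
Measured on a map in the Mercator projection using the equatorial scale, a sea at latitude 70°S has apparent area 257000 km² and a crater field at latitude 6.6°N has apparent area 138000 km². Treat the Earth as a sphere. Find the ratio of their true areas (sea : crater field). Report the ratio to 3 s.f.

0.221

Mercator's areal exaggeration is sec²φ; hence true area = (apparent area) · cos²φ.
True area of sea: 257000 × cos²(70°) = 257000 × 0.1170 = 30060 km².
True area of crater field: 138000 × cos²(6.6°) = 138000 × 0.9868 = 136200 km².
Ratio = 30060 / 136200 ≈ 0.221.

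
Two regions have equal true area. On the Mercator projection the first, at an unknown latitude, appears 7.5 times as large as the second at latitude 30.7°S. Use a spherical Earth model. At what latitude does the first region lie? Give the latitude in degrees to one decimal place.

71.7°

On Mercator, (apparent₁)/(apparent₂) = sec²φ₁ / sec²φ₂ when true areas are equal.
cos²φ₂ / cos²φ₁ = 7.5  ⇒  cos φ₁ = cos 30.7° / √7.5 = 0.8599/2.739 = 0.3140.
φ₁ = arccos(0.3140) ≈ 71.7°.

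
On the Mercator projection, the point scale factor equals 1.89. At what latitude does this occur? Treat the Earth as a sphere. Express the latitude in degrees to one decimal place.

Mercator scale is k = sec φ = 1/cos φ.
1/cos φ = 1.89  ⇒  cos φ = 0.5291  ⇒  φ = arccos(0.5291) ≈ 58.1°.

58.1°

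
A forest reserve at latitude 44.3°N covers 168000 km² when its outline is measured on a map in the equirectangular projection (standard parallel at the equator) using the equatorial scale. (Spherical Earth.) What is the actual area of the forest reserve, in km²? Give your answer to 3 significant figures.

120000 km²

For the equirectangular projection with φ₀ = 0 (plate carrée), h = 1 along meridians and k = sec φ along parallels.
Areal scale = h·k = 1 × sec φ; at 44.3°, h = 1.000, k = 1.397, so h·k = 1.397.
True area = apparent / (areal scale) = 168000 / 1.397 ≈ 120000 km².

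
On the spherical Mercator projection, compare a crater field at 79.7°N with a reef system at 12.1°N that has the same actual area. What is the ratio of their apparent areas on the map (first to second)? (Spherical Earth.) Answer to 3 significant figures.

On Mercator, area is exaggerated by sec²φ = 1/cos²φ.
At 79.7°: sec²(79.7°) = 1/0.1788² = 31.28.
At 12.1°: sec²(12.1°) = 1/0.9778² = 1.046.
Ratio = 31.28/1.046 = cos²(12.1°)/cos²(79.7°) ≈ 29.9.

29.9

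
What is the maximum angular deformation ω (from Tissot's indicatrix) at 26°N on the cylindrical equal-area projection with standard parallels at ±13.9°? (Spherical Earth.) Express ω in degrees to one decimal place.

8.8°

For cylindrical equal-area with standard parallel φ₀, h = cos φ / cos φ₀ and k = cos φ₀ / cos φ, so h·k = 1.
At 26°: h = 0.9259, k = 1.080; principal scales a = 1.080, b = 0.9259.
sin(ω/2) = (a − b)/(a + b) = 0.1541/2.006 = 0.07683, so ω = 2 arcsin(0.07683) ≈ 8.8°.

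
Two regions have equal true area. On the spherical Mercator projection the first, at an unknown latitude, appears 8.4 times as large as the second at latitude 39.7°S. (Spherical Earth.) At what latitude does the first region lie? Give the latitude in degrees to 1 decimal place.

74.6°

For equal true areas on Mercator, apparent areas scale as sec²φ, so the ratio is cos²φ₂ / cos²φ₁.
cos²φ₂ / cos²φ₁ = 8.4  ⇒  cos φ₁ = cos 39.7° / √8.4 = 0.7694/2.898 = 0.2655.
φ₁ = arccos(0.2655) ≈ 74.6°.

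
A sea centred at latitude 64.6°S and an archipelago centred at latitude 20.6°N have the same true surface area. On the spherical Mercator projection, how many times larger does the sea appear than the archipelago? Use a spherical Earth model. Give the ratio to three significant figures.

Mercator is conformal with k = sec φ, so areal scale = k² = sec²φ.
At 64.6°: sec²(64.6°) = 1/0.4289² = 5.435.
At 20.6°: sec²(20.6°) = 1/0.9361² = 1.141.
Ratio = 5.435/1.141 = cos²(20.6°)/cos²(64.6°) ≈ 4.76.

4.76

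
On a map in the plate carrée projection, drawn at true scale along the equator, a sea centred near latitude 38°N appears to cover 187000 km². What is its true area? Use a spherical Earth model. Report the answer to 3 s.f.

147000 km²

For the equirectangular projection with φ₀ = 0 (plate carrée), h = 1 along meridians and k = sec φ along parallels.
Areal scale = h·k = 1 × sec φ; at 38°, h = 1.000, k = 1.269, so h·k = 1.269.
True area = apparent / (areal scale) = 187000 / 1.269 ≈ 147000 km².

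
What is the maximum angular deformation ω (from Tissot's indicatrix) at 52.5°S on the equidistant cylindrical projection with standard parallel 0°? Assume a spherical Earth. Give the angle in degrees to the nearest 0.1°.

28.2°

For the equirectangular projection with φ₀ = 0 (plate carrée), h = 1 along meridians and k = sec φ along parallels.
At 52.5°: h = 1.000, k = 1.643; principal scales a = 1.643, b = 1.000.
sin(ω/2) = (a − b)/(a + b) = 0.6427/2.643 = 0.2432, so ω = 2 arcsin(0.2432) ≈ 28.2°.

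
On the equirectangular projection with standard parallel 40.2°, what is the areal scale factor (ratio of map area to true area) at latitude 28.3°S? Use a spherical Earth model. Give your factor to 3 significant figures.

The equidistant cylindrical projection with φ₀ = 40.2° has h = 1 (meridians true) and k = cos φ₀ / cos φ along parallels.
Areal scale = h·k = 1 × cos φ₀ / cos φ; at 28.3°, h = 1.000, k = 0.8675, so h·k = 0.8675.

0.867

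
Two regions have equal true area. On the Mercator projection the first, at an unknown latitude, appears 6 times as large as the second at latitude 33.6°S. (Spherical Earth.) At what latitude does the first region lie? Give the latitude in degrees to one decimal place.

Mercator areal scale is sec²φ, so apparent-area ratio = sec²φ₁ / sec²φ₂ = cos²φ₂ / cos²φ₁.
cos²φ₂ / cos²φ₁ = 6  ⇒  cos φ₁ = cos 33.6° / √6 = 0.8329/2.449 = 0.3400.
φ₁ = arccos(0.3400) ≈ 70.1°.

70.1°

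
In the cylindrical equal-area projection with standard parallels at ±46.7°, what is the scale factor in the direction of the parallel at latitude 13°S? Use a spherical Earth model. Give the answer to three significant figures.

0.704

For cylindrical equal-area with standard parallel φ₀, h = cos φ / cos φ₀ and k = cos φ₀ / cos φ, so h·k = 1.
k = cos 46.7° / cos 13° = 0.6858/0.9744 = 0.7039.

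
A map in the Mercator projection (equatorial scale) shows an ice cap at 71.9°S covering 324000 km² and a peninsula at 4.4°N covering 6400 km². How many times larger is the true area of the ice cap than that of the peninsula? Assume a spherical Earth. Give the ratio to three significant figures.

4.92

Mercator's areal exaggeration is sec²φ; hence true area = (apparent area) · cos²φ.
True area of ice cap: 324000 × cos²(71.9°) = 324000 × 0.09652 = 31270 km².
True area of peninsula: 6400 × cos²(4.4°) = 6400 × 0.9941 = 6362 km².
Ratio = 31270 / 6362 ≈ 4.92.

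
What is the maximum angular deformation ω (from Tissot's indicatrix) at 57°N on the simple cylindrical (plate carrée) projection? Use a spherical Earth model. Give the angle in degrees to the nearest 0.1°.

34.3°

Plate carrée maps x = Rλ, y = Rφ. The meridian scale is h = 1 and the parallel scale is k = 1/cos φ = sec φ.
At 57°: h = 1.000, k = 1.836; principal scales a = 1.836, b = 1.000.
sin(ω/2) = (a − b)/(a + b) = 0.8361/2.836 = 0.2948, so ω = 2 arcsin(0.2948) ≈ 34.3°.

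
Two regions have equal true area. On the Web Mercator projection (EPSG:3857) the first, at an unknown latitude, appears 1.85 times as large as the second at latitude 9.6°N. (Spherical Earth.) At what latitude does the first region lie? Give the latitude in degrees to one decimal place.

For equal true areas on Mercator, apparent areas scale as sec²φ, so the ratio is cos²φ₂ / cos²φ₁.
cos²φ₂ / cos²φ₁ = 1.85  ⇒  cos φ₁ = cos 9.6° / √1.85 = 0.9860/1.360 = 0.7249.
φ₁ = arccos(0.7249) ≈ 43.5°.

43.5°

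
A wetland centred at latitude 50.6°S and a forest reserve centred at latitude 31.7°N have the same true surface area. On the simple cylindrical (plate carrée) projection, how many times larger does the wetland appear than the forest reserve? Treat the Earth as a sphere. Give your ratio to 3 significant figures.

1.34

Plate carrée maps x = Rλ, y = Rφ. The meridian scale is h = 1 and the parallel scale is k = 1/cos φ = sec φ.
Areal scale at 50.6°: h·k = 1.000 × 1.575 = 1.575.
Areal scale at 31.7°: h·k = 1.000 × 1.175 = 1.175.
Ratio = 1.575/1.175 ≈ 1.34.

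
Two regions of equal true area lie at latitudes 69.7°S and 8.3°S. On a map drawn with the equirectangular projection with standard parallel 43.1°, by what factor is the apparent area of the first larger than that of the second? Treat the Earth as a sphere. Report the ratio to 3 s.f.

2.85

With standard parallel φ₀ = 43.1°, the equirectangular projection gives x = Rλ cos φ₀, y = Rφ, so h = 1 and k = cos 43.1° / cos φ.
Areal scale at 69.7°: h·k = 1.000 × 2.105 = 2.105.
Areal scale at 8.3°: h·k = 1.000 × 0.7379 = 0.7379.
Ratio = 2.105/0.7379 ≈ 2.85.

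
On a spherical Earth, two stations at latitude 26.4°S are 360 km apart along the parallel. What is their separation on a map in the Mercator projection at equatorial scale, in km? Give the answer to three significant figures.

402 km

The Mercator projection is conformal; its linear scale factor is the same in every direction and equals sec φ = 1/cos φ.
Along the parallel, k = sec 26.4° = 1/0.8957 = 1.116.
Map distance = 360 × 1.116 ≈ 402 km.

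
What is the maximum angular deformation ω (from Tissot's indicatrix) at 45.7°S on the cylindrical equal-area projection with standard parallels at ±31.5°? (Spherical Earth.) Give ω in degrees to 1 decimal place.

A cylindrical equal-area projection with standard parallel φ₀ has meridian scale h = cos φ / cos φ₀ and parallel scale k = cos φ₀ / cos φ (so areas are preserved, h·k = 1).
At 45.7°: h = 0.8191, k = 1.221; principal scales a = 1.221, b = 0.8191.
sin(ω/2) = (a − b)/(a + b) = 0.4017/2.040 = 0.1969, so ω = 2 arcsin(0.1969) ≈ 22.7°.

22.7°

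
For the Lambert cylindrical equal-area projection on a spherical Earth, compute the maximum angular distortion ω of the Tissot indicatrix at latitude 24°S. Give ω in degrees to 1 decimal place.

10.3°

The Lambert cylindrical equal-area projection is the cylindrical equal-area projection with its standard parallel at the equator (φ₀ = 0). A cylindrical equal-area projection with standard parallel φ₀ has meridian scale h = cos φ / cos φ₀ and parallel scale k = cos φ₀ / cos φ (so areas are preserved, h·k = 1).
At 24°: h = 0.9135, k = 1.095; principal scales a = 1.095, b = 0.9135.
sin(ω/2) = (a − b)/(a + b) = 0.1811/2.008 = 0.09018, so ω = 2 arcsin(0.09018) ≈ 10.3°.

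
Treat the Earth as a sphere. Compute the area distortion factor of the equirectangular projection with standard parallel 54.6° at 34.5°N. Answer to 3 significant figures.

The equidistant cylindrical projection with φ₀ = 54.6° has h = 1 (meridians true) and k = cos φ₀ / cos φ along parallels.
Areal scale = h·k = 1 × cos φ₀ / cos φ; at 34.5°, h = 1.000, k = 0.7029, so h·k = 0.7029.

0.703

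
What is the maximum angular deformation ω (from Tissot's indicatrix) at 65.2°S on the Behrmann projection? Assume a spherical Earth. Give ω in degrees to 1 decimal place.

The Behrmann projection is cylindrical equal-area with φ₀ = 30°. Cylindrical equal-area (φ₀ = 30°): h = cos φ / cos 30° along meridians, k = cos 30° / cos φ along parallels; h·k = 1.
At 65.2°: h = 0.4843, k = 2.065; principal scales a = 2.065, b = 0.4843.
sin(ω/2) = (a − b)/(a + b) = 1.580/2.549 = 0.6200, so ω = 2 arcsin(0.6200) ≈ 76.6°.

76.6°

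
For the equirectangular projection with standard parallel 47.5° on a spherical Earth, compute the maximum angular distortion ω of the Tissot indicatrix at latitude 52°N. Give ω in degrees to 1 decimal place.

The equidistant cylindrical projection with φ₀ = 47.5° has h = 1 (meridians true) and k = cos φ₀ / cos φ along parallels.
At 52°: h = 1.000, k = 1.097; principal scales a = 1.097, b = 1.000.
sin(ω/2) = (a − b)/(a + b) = 0.09734/2.097 = 0.04641, so ω = 2 arcsin(0.04641) ≈ 5.3°.

5.3°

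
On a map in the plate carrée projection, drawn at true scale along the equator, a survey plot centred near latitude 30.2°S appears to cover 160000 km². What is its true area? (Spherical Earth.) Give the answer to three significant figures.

138000 km²

In the plate carrée (x = Rλ, y = Rφ), meridians are true-scale (h = 1) and parallels are stretched by k = sec φ.
Areal scale = h·k = 1 × sec φ; at 30.2°, h = 1.000, k = 1.157, so h·k = 1.157.
True area = apparent / (areal scale) = 160000 / 1.157 ≈ 138000 km².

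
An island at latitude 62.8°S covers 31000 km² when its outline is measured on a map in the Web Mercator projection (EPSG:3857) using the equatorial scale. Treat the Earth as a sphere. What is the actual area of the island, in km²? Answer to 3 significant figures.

Mercator is conformal, so the point scale is isotropic: h = k = sec φ = 1/cos φ.
Areal scale = k² = sec²φ = 1/cos²(62.8°) = 1/0.4571² = 4.786.
True area = apparent / (areal scale) = 31000 / 4.786 ≈ 6480 km².

6480 km²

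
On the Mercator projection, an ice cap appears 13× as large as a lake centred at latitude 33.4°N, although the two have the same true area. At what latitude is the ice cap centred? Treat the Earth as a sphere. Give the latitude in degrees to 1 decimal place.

76.6°

Mercator areal scale is sec²φ, so apparent-area ratio = sec²φ₁ / sec²φ₂ = cos²φ₂ / cos²φ₁.
cos²φ₂ / cos²φ₁ = 13  ⇒  cos φ₁ = cos 33.4° / √13 = 0.8348/3.606 = 0.2315.
φ₁ = arccos(0.2315) ≈ 76.6°.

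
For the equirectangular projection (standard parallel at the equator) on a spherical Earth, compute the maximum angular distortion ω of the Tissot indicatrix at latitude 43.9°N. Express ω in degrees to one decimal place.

18.7°

In the plate carrée (x = Rλ, y = Rφ), meridians are true-scale (h = 1) and parallels are stretched by k = sec φ.
At 43.9°: h = 1.000, k = 1.388; principal scales a = 1.388, b = 1.000.
sin(ω/2) = (a − b)/(a + b) = 0.3878/2.388 = 0.1624, so ω = 2 arcsin(0.1624) ≈ 18.7°.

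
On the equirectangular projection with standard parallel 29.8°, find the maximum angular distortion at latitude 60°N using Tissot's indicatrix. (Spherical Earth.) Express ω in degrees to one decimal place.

In the equirectangular projection with standard parallel φ₀ = 29.8° (x = Rλ cos φ₀, y = Rφ), meridians are true-scale (h = 1) and the parallel scale is k = cos φ₀ / cos φ.
At 60°: h = 1.000, k = 1.736; principal scales a = 1.736, b = 1.000.
sin(ω/2) = (a − b)/(a + b) = 0.7355/2.736 = 0.2689, so ω = 2 arcsin(0.2689) ≈ 31.2°.

31.2°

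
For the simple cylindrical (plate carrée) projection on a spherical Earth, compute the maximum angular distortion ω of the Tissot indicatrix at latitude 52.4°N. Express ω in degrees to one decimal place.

For the equirectangular projection with φ₀ = 0 (plate carrée), h = 1 along meridians and k = sec φ along parallels.
At 52.4°: h = 1.000, k = 1.639; principal scales a = 1.639, b = 1.000.
sin(ω/2) = (a − b)/(a + b) = 0.6390/2.639 = 0.2421, so ω = 2 arcsin(0.2421) ≈ 28.0°.

28.0°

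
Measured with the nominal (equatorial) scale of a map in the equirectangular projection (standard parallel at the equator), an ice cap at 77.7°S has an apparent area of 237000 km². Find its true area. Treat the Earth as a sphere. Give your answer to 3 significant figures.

50500 km²

In the plate carrée (x = Rλ, y = Rφ), meridians are true-scale (h = 1) and parallels are stretched by k = sec φ.
Areal scale = h·k = 1 × sec φ; at 77.7°, h = 1.000, k = 4.694, so h·k = 4.694.
True area = apparent / (areal scale) = 237000 / 4.694 ≈ 50500 km².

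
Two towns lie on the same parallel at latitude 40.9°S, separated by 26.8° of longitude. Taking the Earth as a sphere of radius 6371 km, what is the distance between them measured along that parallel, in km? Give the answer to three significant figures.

2250 km

Arc length along a parallel = R cos φ · Δλ (with Δλ in radians).
= 6371 × cos 40.9° × (26.8° × π/180) = 6371 × 0.7559 × 0.4677 ≈ 2250 km.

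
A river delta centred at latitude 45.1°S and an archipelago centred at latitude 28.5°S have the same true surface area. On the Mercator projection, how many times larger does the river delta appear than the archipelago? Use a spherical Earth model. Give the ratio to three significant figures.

1.55

On Mercator, area is exaggerated by sec²φ = 1/cos²φ.
At 45.1°: sec²(45.1°) = 1/0.7059² = 2.007.
At 28.5°: sec²(28.5°) = 1/0.8788² = 1.295.
Ratio = 2.007/1.295 = cos²(28.5°)/cos²(45.1°) ≈ 1.55.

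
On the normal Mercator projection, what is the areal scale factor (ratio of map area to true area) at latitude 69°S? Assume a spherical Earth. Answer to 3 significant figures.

For Mercator, h = k = sec φ (a conformal cylindrical projection has a single point scale, 1/cos φ).
Areal scale = k² = sec²φ = 1/cos²(69°) = 1/0.3584² = 7.786.

7.79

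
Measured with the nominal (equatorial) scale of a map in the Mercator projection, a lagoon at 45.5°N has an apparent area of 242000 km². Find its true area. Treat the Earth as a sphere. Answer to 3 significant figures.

119000 km²

Mercator is conformal, so the point scale is isotropic: h = k = sec φ = 1/cos φ.
Areal scale = k² = sec²φ = 1/cos²(45.5°) = 1/0.7009² = 2.036.
True area = apparent / (areal scale) = 242000 / 2.036 ≈ 119000 km².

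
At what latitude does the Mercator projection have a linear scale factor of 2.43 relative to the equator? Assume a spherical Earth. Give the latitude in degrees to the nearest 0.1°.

Mercator scale is k = sec φ = 1/cos φ.
1/cos φ = 2.43  ⇒  cos φ = 0.4115  ⇒  φ = arccos(0.4115) ≈ 65.7°.

65.7°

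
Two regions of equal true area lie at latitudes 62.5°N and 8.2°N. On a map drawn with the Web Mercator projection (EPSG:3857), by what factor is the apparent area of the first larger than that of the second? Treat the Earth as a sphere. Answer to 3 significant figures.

4.59

Mercator is conformal with k = sec φ, so areal scale = k² = sec²φ.
At 62.5°: sec²(62.5°) = 1/0.4617² = 4.690.
At 8.2°: sec²(8.2°) = 1/0.9898² = 1.021.
Ratio = 4.690/1.021 = cos²(8.2°)/cos²(62.5°) ≈ 4.59.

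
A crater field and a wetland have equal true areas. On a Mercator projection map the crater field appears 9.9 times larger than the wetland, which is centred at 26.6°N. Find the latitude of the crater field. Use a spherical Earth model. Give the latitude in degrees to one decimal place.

Mercator areal scale is sec²φ, so apparent-area ratio = sec²φ₁ / sec²φ₂ = cos²φ₂ / cos²φ₁.
cos²φ₂ / cos²φ₁ = 9.9  ⇒  cos φ₁ = cos 26.6° / √9.9 = 0.8942/3.146 = 0.2842.
φ₁ = arccos(0.2842) ≈ 73.5°.

73.5°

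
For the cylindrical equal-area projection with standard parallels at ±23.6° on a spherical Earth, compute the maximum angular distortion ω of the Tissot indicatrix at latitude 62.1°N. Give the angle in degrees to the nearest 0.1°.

71.8°

A cylindrical equal-area projection with standard parallel φ₀ has meridian scale h = cos φ / cos φ₀ and parallel scale k = cos φ₀ / cos φ (so areas are preserved, h·k = 1).
At 62.1°: h = 0.5106, k = 1.958; principal scales a = 1.958, b = 0.5106.
sin(ω/2) = (a − b)/(a + b) = 1.448/2.469 = 0.5864, so ω = 2 arcsin(0.5864) ≈ 71.8°.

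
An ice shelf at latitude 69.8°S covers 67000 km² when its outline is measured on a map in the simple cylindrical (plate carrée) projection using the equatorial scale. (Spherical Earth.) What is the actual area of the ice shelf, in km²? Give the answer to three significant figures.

23100 km²

Plate carrée maps x = Rλ, y = Rφ. The meridian scale is h = 1 and the parallel scale is k = 1/cos φ = sec φ.
Areal scale = h·k = 1 × sec φ; at 69.8°, h = 1.000, k = 2.896, so h·k = 2.896.
True area = apparent / (areal scale) = 67000 / 2.896 ≈ 23100 km².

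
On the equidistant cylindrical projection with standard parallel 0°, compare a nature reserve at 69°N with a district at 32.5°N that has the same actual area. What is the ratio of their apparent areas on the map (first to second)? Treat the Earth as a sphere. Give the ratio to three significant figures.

2.35

In the plate carrée (x = Rλ, y = Rφ), meridians are true-scale (h = 1) and parallels are stretched by k = sec φ.
Areal scale at 69°: h·k = 1.000 × 2.790 = 2.790.
Areal scale at 32.5°: h·k = 1.000 × 1.186 = 1.186.
Ratio = 2.790/1.186 ≈ 2.35.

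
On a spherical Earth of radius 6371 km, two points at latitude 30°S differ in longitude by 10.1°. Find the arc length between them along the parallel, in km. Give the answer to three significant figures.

Arc length along a parallel = R cos φ · Δλ (with Δλ in radians).
= 6371 × cos 30° × (10.1° × π/180) = 6371 × 0.8660 × 0.1763 ≈ 973 km.

973 km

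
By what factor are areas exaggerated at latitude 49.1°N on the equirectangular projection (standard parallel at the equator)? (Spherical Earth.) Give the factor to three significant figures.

In the plate carrée (x = Rλ, y = Rφ), meridians are true-scale (h = 1) and parallels are stretched by k = sec φ.
Areal scale = h·k = 1 × sec φ; at 49.1°, h = 1.000, k = 1.527, so h·k = 1.527.

1.53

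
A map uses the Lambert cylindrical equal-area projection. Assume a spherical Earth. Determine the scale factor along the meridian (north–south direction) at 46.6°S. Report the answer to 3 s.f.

The Lambert cylindrical equal-area projection is the cylindrical equal-area projection with its standard parallel at the equator (φ₀ = 0). A cylindrical equal-area projection with standard parallel φ₀ has meridian scale h = cos φ / cos φ₀ and parallel scale k = cos φ₀ / cos φ (so areas are preserved, h·k = 1).
h = cos 46.6° / cos 0° = 0.6871/1.000 = 0.6871.

0.687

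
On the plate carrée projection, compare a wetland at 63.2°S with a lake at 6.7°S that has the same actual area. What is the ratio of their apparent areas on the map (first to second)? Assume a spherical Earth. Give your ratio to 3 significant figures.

For the equirectangular projection with φ₀ = 0 (plate carrée), h = 1 along meridians and k = sec φ along parallels.
Areal scale at 63.2°: h·k = 1.000 × 2.218 = 2.218.
Areal scale at 6.7°: h·k = 1.000 × 1.007 = 1.007.
Ratio = 2.218/1.007 ≈ 2.20.

2.20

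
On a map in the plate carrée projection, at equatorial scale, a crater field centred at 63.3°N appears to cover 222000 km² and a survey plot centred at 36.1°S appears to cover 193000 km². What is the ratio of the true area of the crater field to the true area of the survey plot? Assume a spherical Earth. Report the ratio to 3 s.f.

Plate carrée has h = 1 and k = sec φ, giving areal scale sec φ; true area = (apparent area) · cos φ.
True area of crater field: 222000 × cos(63.3°) = 222000 × 0.4493 = 99750 km².
True area of survey plot: 193000 × cos(36.1°) = 193000 × 0.8080 = 155900 km².
Ratio = 99750 / 155900 ≈ 0.640.

0.640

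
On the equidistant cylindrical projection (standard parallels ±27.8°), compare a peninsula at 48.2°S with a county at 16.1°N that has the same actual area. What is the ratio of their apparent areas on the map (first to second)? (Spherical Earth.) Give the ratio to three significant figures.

1.44

With standard parallel φ₀ = 27.8°, the equirectangular projection gives x = Rλ cos φ₀, y = Rφ, so h = 1 and k = cos 27.8° / cos φ.
Areal scale at 48.2°: h·k = 1.000 × 1.327 = 1.327.
Areal scale at 16.1°: h·k = 1.000 × 0.9207 = 0.9207.
Ratio = 1.327/0.9207 ≈ 1.44.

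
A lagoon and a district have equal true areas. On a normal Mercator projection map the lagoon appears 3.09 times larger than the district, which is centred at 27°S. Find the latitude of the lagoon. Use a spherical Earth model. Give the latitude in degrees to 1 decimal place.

For equal true areas on Mercator, apparent areas scale as sec²φ, so the ratio is cos²φ₂ / cos²φ₁.
cos²φ₂ / cos²φ₁ = 3.09  ⇒  cos φ₁ = cos 27° / √3.09 = 0.8910/1.758 = 0.5069.
φ₁ = arccos(0.5069) ≈ 59.5°.

59.5°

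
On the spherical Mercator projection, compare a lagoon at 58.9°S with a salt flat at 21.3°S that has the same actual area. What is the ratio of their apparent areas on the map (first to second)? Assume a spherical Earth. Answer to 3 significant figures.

Mercator areal scale is sec²φ.
At 58.9°: sec²(58.9°) = 1/0.5165² = 3.748.
At 21.3°: sec²(21.3°) = 1/0.9317² = 1.152.
Ratio = 3.748/1.152 = cos²(21.3°)/cos²(58.9°) ≈ 3.25.

3.25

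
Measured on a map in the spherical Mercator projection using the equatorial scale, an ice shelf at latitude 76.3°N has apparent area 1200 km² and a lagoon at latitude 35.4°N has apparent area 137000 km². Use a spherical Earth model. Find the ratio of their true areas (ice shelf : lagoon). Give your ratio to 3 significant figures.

Since Mercator area scale is 1/cos²φ, the true area equals the apparent area multiplied by cos²φ.
True area of ice shelf: 1200 × cos²(76.3°) = 1200 × 0.05609 = 67.31 km².
True area of lagoon: 137000 × cos²(35.4°) = 137000 × 0.6644 = 91030 km².
Ratio = 67.31 / 91030 ≈ 0.000739.

0.000739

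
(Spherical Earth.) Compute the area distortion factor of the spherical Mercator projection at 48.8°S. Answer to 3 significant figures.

The Mercator projection is conformal; its linear scale factor is the same in every direction and equals sec φ = 1/cos φ.
Areal scale = k² = sec²φ = 1/cos²(48.8°) = 1/0.6587² = 2.305.

2.30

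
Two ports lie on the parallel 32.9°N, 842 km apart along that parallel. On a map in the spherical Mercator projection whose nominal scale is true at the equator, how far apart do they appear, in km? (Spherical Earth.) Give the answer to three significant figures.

Mercator is conformal, so the point scale is isotropic: h = k = sec φ = 1/cos φ.
Along the parallel, k = sec 32.9° = 1/0.8396 = 1.191.
Map distance = 842 × 1.191 ≈ 1000 km.

1000 km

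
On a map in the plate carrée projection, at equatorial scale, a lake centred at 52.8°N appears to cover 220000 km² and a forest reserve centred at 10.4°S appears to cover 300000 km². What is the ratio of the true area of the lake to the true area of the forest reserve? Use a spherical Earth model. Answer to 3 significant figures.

On the plate carrée, areal scale = h·k = 1 × sec φ, so true area = apparent × cos φ.
True area of lake: 220000 × cos(52.8°) = 220000 × 0.6046 = 133000 km².
True area of forest reserve: 300000 × cos(10.4°) = 300000 × 0.9836 = 295100 km².
Ratio = 133000 / 295100 ≈ 0.451.

0.451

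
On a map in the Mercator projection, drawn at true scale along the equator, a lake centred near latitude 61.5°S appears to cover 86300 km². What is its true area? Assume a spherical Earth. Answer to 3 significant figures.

19600 km²

The Mercator projection is conformal; its linear scale factor is the same in every direction and equals sec φ = 1/cos φ.
Areal scale = k² = sec²φ = 1/cos²(61.5°) = 1/0.4772² = 4.392.
True area = apparent / (areal scale) = 86300 / 4.392 ≈ 19600 km².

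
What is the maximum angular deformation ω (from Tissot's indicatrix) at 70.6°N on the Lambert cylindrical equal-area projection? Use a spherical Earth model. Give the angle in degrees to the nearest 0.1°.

The Lambert cylindrical equal-area projection is the cylindrical equal-area projection with its standard parallel at the equator (φ₀ = 0). For cylindrical equal-area with standard parallel φ₀, h = cos φ / cos φ₀ and k = cos φ₀ / cos φ, so h·k = 1.
At 70.6°: h = 0.3322, k = 3.011; principal scales a = 3.011, b = 0.3322.
sin(ω/2) = (a − b)/(a + b) = 2.678/3.343 = 0.8013, so ω = 2 arcsin(0.8013) ≈ 106.5°.

106.5°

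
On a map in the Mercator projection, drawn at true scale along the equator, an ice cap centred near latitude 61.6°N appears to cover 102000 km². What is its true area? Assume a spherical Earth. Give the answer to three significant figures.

The Mercator projection is conformal; its linear scale factor is the same in every direction and equals sec φ = 1/cos φ.
Areal scale = k² = sec²φ = 1/cos²(61.6°) = 1/0.4756² = 4.421.
True area = apparent / (areal scale) = 102000 / 4.421 ≈ 23100 km².

23100 km²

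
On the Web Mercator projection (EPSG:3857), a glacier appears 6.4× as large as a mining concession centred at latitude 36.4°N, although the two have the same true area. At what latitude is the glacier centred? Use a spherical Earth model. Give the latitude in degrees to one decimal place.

71.4°

On Mercator, (apparent₁)/(apparent₂) = sec²φ₁ / sec²φ₂ when true areas are equal.
cos²φ₂ / cos²φ₁ = 6.4  ⇒  cos φ₁ = cos 36.4° / √6.4 = 0.8049/2.530 = 0.3182.
φ₁ = arccos(0.3182) ≈ 71.4°.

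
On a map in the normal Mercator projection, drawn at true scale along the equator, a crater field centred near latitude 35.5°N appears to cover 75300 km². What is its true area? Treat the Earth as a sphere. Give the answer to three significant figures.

49900 km²

For Mercator, h = k = sec φ (a conformal cylindrical projection has a single point scale, 1/cos φ).
Areal scale = k² = sec²φ = 1/cos²(35.5°) = 1/0.8141² = 1.509.
True area = apparent / (areal scale) = 75300 / 1.509 ≈ 49900 km².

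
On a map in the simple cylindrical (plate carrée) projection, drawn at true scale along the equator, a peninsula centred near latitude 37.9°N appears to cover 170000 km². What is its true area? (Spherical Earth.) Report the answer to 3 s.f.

In the plate carrée (x = Rλ, y = Rφ), meridians are true-scale (h = 1) and parallels are stretched by k = sec φ.
Areal scale = h·k = 1 × sec φ; at 37.9°, h = 1.000, k = 1.267, so h·k = 1.267.
True area = apparent / (areal scale) = 170000 / 1.267 ≈ 134000 km².

134000 km²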